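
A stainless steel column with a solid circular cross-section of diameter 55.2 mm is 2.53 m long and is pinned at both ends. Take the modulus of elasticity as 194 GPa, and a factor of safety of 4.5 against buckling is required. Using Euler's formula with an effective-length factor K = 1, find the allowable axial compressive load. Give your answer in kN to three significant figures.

P_allow = 30.3 kN

I = πd⁴/64 = π×55.2⁴/64 = 455700 mm⁴.
Effective length L_e = KL = 1×2.53 m = 2530 mm.
Euler critical load P_cr = π²EI/L_e² = π²×194000×455700/2530² = 136300 N.
P_allow = P_cr/n = 136300/4.5 = 30300 N.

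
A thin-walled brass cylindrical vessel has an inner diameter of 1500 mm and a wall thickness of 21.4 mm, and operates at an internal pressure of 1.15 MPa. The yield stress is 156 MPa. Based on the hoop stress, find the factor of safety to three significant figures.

n = 3.87

σ_h = pD/(2t) = 1.15×1500/(2×21.4) = 40.30 MPa.
n = 156/40.30 = 3.871.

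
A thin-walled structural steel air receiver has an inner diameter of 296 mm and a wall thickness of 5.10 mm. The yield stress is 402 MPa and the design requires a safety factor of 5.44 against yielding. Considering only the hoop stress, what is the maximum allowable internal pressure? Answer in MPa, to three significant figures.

σ_allow = 402/5.44 = 73.90 MPa.
σ_h = pD/(2t) → p_allow = 2σ_allow t/D = 2×73.90×5.10/296 = 2.546 MPa.

p_allow = 2.55 MPa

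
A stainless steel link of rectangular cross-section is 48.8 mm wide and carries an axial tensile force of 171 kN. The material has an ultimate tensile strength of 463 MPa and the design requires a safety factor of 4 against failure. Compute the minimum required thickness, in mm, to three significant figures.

t = 30.3 mm

σ_allow = 463/4 = 115.8 MPa.
Required area A = F/σ_allow = 171000/115.8 = 1477 mm².
t = A/w = 1477/48.8 = 30.27 mm.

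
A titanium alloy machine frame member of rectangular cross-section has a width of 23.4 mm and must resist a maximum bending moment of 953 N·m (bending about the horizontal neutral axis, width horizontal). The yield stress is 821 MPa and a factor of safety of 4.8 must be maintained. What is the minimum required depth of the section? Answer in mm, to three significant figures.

h = 37.8 mm

σ_allow = 821/4.8 = 171.0 MPa.
For a rectangular section σ = 6M/(bh²), so h² = 6M/(b σ_allow) = 6×953000/(23.4×171.0) = 1429 mm².
h = 37.80 mm.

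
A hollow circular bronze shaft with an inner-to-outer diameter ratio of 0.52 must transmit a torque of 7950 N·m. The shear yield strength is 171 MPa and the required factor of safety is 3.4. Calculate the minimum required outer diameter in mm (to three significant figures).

d_o = 95.4 mm

τ_allow = 171/3.4 = 50.29 MPa.
For a hollow shaft τ = 16T/[πd_o³(1−k⁴)] with k = 0.52, so 1−k⁴ = 0.9269.
d_o³ = 16T/[π τ_allow (1−k⁴)] = 16×7950000/(π×50.29×0.9269) = 868500 mm³.
d_o = 95.41 mm.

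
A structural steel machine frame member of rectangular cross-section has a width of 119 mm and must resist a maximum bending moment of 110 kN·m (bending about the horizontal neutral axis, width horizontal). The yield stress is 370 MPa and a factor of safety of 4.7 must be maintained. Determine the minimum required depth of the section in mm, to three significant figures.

h = 265 mm

σ_allow = 370/4.7 = 78.72 MPa.
For a rectangular section σ = 6M/(bh²), so h² = 6M/(b σ_allow) = 6×1.1000×10^8/(119×78.72) = 70450 mm².
h = 265.4 mm.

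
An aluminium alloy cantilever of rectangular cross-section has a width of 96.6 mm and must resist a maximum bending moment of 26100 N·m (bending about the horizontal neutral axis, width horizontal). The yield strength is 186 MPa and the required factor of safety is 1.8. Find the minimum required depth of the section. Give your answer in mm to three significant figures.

σ_allow = 186/1.8 = 103.3 MPa.
For a rectangular section σ = 6M/(bh²), so h² = 6M/(b σ_allow) = 6×2.6100×10^7/(96.6×103.3) = 15690 mm².
h = 125.3 mm.

h = 125 mm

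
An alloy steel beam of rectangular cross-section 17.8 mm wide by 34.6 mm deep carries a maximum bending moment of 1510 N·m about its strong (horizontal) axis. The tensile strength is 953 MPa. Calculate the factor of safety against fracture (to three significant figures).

Section modulus S = bh²/6 = 17.8×34.6²/6 = 3552 mm³.
σ = M/S = 1510000/3552 = 425.2 MPa.
n = 953/425.2 = 2.241.

n = 2.24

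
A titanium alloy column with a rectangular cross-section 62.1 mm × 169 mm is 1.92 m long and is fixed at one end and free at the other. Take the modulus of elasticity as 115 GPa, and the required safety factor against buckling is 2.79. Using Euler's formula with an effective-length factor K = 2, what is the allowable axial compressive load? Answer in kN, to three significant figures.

P_allow = 93.0 kN

Buckling occurs about the weak axis: I_min = h·b³/12 = 169×62.1³/12 = 3.373×10^6 mm⁴ (b = 62.1 mm is the smaller dimension).
Effective length L_e = KL = 2×1.92 m = 3840 mm.
Euler critical load P_cr = π²EI/L_e² = π²×115000×3.373×10^6/3840² = 259600 N.
P_allow = P_cr/n = 259600/2.79 = 93050 N.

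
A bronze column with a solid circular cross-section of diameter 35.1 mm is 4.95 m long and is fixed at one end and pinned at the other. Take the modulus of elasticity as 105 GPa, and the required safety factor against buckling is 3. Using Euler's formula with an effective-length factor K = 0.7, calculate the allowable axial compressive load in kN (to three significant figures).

P_allow = 2.14 kN

I = πd⁴/64 = π×35.1⁴/64 = 74510 mm⁴.
Effective length L_e = KL = 0.7×4.95 m = 3465 mm.
Euler critical load P_cr = π²EI/L_e² = π²×105000×74510/3465² = 6431 N.
P_allow = P_cr/n = 6431/3 = 2144 N.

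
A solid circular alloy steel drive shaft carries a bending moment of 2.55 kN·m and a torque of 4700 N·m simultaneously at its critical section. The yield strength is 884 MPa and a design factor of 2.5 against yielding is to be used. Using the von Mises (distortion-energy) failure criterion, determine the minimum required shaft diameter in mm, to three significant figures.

d = 51.7 mm

σ_allow = σ_y/n = 884/2.5 = 353.6 MPa.
For a solid shaft σ_b = 32M/(πd³) and τ = 16T/(πd³), so the von Mises stress is σ' = (16/πd³)·√(4M²+3T²).
√(4M²+3T²) = √(4×(2.550×10^6)² + 3×(4.700×10^6)²) = 9.606×10^6 N·mm.
d³ = 16×9.606×10^6/(π×353.6) = 138400 mm³.
d = 51.72 mm.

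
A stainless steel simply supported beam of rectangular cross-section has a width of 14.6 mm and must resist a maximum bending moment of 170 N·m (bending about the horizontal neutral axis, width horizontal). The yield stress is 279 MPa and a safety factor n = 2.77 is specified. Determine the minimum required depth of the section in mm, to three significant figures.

h = 26.3 mm

σ_allow = 279/2.77 = 100.7 MPa.
For a rectangular section σ = 6M/(bh²), so h² = 6M/(b σ_allow) = 6×170000/(14.6×100.7) = 693.6 mm².
h = 26.34 mm.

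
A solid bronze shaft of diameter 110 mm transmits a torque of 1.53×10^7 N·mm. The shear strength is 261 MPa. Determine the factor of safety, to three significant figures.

τ = 16T/(πd³) = 16×1.5300×10^7/(π×110³) = 58.54 MPa.
n = τ_limit/τ = 261/58.54 = 4.458.

n = 4.46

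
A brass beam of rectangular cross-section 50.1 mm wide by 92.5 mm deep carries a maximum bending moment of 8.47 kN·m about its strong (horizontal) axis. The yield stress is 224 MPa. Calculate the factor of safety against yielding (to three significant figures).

Section modulus S = bh²/6 = 50.1×92.5²/6 = 71440 mm³.
σ = M/S = 8470000/71440 = 118.6 MPa.
n = 224/118.6 = 1.889.

n = 1.89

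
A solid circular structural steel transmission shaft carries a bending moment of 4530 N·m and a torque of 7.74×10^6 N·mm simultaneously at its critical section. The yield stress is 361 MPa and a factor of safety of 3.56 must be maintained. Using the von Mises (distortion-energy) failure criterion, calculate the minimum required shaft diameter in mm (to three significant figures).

σ_allow = σ_y/n = 361/3.56 = 101.4 MPa.
For a solid shaft σ_b = 32M/(πd³) and τ = 16T/(πd³), so the von Mises stress is σ' = (16/πd³)·√(4M²+3T²).
√(4M²+3T²) = √(4×(4.530×10^6)² + 3×(7.740×10^6)²) = 1.618×10^7 N·mm.
d³ = 16×1.618×10^7/(π×101.4) = 812600 mm³.
d = 93.32 mm.

d = 93.3 mm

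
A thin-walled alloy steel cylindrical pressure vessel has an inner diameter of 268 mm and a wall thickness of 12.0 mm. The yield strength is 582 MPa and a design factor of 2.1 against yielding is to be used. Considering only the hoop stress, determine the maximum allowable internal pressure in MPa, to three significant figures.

σ_allow = 582/2.1 = 277.1 MPa.
σ_h = pD/(2t) → p_allow = 2σ_allow t/D = 2×277.1×12.0/268 = 24.82 MPa.

p_allow = 24.8 MPa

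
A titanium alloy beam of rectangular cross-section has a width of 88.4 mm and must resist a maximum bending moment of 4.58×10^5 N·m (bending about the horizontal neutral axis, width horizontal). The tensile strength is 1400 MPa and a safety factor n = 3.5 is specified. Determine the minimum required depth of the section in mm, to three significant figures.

σ_allow = 1400/3.5 = 400.0 MPa.
For a rectangular section σ = 6M/(bh²), so h² = 6M/(b σ_allow) = 6×4.5800×10^8/(88.4×400.0) = 77710 mm².
h = 278.8 mm.

h = 279 mm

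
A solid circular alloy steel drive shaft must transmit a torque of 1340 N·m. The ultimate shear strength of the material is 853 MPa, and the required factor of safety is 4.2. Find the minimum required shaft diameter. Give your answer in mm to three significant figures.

d = 32.3 mm

Allowable shear stress τ_allow = 853/4.2 = 203.1 MPa.
For a solid shaft τ = 16T/(πd³), so d³ = 16T/(π τ_allow) = 16×1340000/(π×203.1) = 33600 mm³.
d = (33600)^(1/3) = 32.27 mm.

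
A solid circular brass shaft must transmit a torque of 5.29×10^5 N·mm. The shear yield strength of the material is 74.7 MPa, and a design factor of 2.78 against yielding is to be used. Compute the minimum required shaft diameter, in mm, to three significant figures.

Allowable shear stress τ_allow = 74.7/2.78 = 26.87 MPa.
For a solid shaft τ = 16T/(πd³), so d³ = 16T/(π τ_allow) = 16×529000/(π×26.87) = 100300 mm³.
d = (100300)^(1/3) = 46.46 mm.

d = 46.5 mm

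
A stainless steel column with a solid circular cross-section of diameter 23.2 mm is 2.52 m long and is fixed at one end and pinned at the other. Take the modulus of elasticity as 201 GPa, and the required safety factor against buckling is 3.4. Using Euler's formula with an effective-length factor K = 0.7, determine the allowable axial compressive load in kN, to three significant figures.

I = πd⁴/64 = π×23.2⁴/64 = 14220 mm⁴.
Effective length L_e = KL = 0.7×2.52 m = 1764 mm.
Euler critical load P_cr = π²EI/L_e² = π²×201000×14220/1764² = 9066 N.
P_allow = P_cr/n = 9066/3.4 = 2666 N.

P_allow = 2.67 kN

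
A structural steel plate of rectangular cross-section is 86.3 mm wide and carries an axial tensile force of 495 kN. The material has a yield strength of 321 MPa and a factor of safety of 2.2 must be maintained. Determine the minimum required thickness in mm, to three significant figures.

σ_allow = 321/2.2 = 145.9 MPa.
Required area A = F/σ_allow = 495000/145.9 = 3393 mm².
t = A/w = 3393/86.3 = 39.31 mm.

t = 39.3 mm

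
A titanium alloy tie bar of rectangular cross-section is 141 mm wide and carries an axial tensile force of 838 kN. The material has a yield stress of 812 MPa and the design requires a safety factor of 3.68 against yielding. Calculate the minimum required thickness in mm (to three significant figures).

σ_allow = 812/3.68 = 220.7 MPa.
Required area A = F/σ_allow = 838000/220.7 = 3798 mm².
t = A/w = 3798/141 = 26.93 mm.

t = 26.9 mm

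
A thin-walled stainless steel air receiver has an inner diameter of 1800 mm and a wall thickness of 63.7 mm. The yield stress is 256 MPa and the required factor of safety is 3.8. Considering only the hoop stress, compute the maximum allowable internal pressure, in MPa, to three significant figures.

σ_allow = 256/3.8 = 67.37 MPa.
σ_h = pD/(2t) → p_allow = 2σ_allow t/D = 2×67.37×63.7/1800 = 4.768 MPa.

p_allow = 4.77 MPa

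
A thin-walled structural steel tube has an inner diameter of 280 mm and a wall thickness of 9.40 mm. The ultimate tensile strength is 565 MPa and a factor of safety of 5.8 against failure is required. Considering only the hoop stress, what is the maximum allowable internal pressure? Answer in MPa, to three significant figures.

σ_allow = 565/5.8 = 97.41 MPa.
σ_h = pD/(2t) → p_allow = 2σ_allow t/D = 2×97.41×9.40/280 = 6.541 MPa.

p_allow = 6.54 MPa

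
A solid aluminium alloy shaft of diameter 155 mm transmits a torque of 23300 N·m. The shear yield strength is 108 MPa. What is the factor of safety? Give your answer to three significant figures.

n = 3.39

τ = 16T/(πd³) = 16×2.3300×10^7/(π×155³) = 31.87 MPa.
n = τ_limit/τ = 108/31.87 = 3.389.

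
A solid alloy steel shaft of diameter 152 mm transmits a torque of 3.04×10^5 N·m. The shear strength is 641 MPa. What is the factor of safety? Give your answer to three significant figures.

τ = 16T/(πd³) = 16×3.0400×10^8/(π×152³) = 440.9 MPa.
n = τ_limit/τ = 641/440.9 = 1.454.

n = 1.45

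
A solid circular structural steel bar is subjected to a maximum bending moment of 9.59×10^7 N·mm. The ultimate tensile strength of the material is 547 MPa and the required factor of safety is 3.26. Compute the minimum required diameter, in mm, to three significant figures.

d = 180 mm

σ_allow = 547/3.26 = 167.8 MPa.
For a solid circular section σ = 32M/(πd³), so d³ = 32M/(π σ_allow) = 32×9.5900×10^7/(π×167.8) = 5.822×10^6 mm³.
d = 179.9 mm.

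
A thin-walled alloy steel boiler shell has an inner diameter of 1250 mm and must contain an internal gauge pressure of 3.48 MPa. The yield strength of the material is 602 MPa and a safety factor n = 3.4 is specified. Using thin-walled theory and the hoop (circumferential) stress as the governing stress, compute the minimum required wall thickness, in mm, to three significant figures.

t = 12.3 mm

σ_allow = 602/3.4 = 177.1 MPa.
Hoop stress σ_h = pD/(2t), so t = pD/(2σ_allow) = 3.48×1250/(2×177.1) = 12.28 mm.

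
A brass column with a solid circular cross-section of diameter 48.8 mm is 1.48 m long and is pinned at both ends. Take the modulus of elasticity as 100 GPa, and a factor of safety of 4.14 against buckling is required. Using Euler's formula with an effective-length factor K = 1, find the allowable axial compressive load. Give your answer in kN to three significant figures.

I = πd⁴/64 = π×48.8⁴/64 = 278400 mm⁴.
Effective length L_e = KL = 1×1.48 m = 1480 mm.
Euler critical load P_cr = π²EI/L_e² = π²×100000×278400/1480² = 125400 N.
P_allow = P_cr/n = 125400/4.14 = 30300 N.

P_allow = 30.3 kN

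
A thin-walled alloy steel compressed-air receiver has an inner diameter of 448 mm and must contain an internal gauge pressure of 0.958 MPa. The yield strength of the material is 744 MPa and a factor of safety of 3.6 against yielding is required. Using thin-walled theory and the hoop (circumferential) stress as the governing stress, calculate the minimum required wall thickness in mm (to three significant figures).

t = 1.04 mm

σ_allow = 744/3.6 = 206.7 MPa.
Hoop stress σ_h = pD/(2t), so t = pD/(2σ_allow) = 0.958×448/(2×206.7) = 1.038 mm.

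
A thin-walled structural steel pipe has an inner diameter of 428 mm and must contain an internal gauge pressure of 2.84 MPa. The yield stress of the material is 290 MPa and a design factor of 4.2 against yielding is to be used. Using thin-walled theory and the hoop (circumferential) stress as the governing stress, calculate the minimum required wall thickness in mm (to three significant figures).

t = 8.80 mm

σ_allow = 290/4.2 = 69.05 MPa.
Hoop stress σ_h = pD/(2t), so t = pD/(2σ_allow) = 2.84×428/(2×69.05) = 8.802 mm.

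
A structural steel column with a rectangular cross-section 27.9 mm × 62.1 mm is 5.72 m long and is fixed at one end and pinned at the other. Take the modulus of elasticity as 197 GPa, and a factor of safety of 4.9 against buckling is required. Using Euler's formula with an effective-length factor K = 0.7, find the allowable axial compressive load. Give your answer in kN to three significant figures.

P_allow = 2.78 kN

Buckling occurs about the weak axis: I_min = h·b³/12 = 62.1×27.9³/12 = 112400 mm⁴ (b = 27.9 mm is the smaller dimension).
Effective length L_e = KL = 0.7×5.72 m = 4004 mm.
Euler critical load P_cr = π²EI/L_e² = π²×197000×112400/4004² = 13630 N.
P_allow = P_cr/n = 13630/4.9 = 2782 N.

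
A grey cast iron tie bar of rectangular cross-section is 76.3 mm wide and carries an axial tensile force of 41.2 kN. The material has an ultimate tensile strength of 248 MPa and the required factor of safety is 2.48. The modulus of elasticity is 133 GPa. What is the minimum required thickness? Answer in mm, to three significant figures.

σ_allow = 248/2.48 = 100.0 MPa.
Required area A = F/σ_allow = 41200/100.0 = 412.0 mm².
t = A/w = 412.0/76.3 = 5.400 mm.

t = 5.40 mm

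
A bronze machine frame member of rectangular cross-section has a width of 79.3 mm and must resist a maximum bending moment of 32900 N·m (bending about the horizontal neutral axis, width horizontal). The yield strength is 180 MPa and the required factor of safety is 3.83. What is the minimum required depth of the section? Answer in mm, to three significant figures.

h = 230 mm

σ_allow = 180/3.83 = 47.00 MPa.
For a rectangular section σ = 6M/(bh²), so h² = 6M/(b σ_allow) = 6×3.2900×10^7/(79.3×47.00) = 52970 mm².
h = 230.1 mm.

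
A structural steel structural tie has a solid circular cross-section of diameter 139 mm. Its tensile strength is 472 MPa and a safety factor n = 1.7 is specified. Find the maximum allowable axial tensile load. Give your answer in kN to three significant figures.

σ_allow = 472/1.7 = 277.6 MPa.
A = πd²/4 = π×139²/4 = 15170 mm².
F_allow = σ_allow × A = 277.6×15170 = 4.213×10^6 N.

F_allow = 4210 kN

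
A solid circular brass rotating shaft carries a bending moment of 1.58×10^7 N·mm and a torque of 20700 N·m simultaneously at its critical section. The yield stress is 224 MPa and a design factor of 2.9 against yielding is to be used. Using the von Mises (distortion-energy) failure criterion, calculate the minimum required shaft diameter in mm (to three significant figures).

d = 147 mm

σ_allow = σ_y/n = 224/2.9 = 77.24 MPa.
For a solid shaft σ_b = 32M/(πd³) and τ = 16T/(πd³), so the von Mises stress is σ' = (16/πd³)·√(4M²+3T²).
√(4M²+3T²) = √(4×(1.580×10^7)² + 3×(2.070×10^7)²) = 4.779×10^7 N·mm.
d³ = 16×4.779×10^7/(π×77.24) = 3.151×10^6 mm³.
d = 146.6 mm.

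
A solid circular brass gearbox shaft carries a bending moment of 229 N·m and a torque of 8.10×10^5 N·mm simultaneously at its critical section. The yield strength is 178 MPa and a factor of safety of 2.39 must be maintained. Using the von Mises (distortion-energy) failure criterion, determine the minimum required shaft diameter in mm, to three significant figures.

σ_allow = σ_y/n = 178/2.39 = 74.48 MPa.
For a solid shaft σ_b = 32M/(πd³) and τ = 16T/(πd³), so the von Mises stress is σ' = (16/πd³)·√(4M²+3T²).
√(4M²+3T²) = √(4×(229000)² + 3×(810000)²) = 1.476×10^6 N·mm.
d³ = 16×1.476×10^6/(π×74.48) = 100900 mm³.
d = 46.56 mm.

d = 46.6 mm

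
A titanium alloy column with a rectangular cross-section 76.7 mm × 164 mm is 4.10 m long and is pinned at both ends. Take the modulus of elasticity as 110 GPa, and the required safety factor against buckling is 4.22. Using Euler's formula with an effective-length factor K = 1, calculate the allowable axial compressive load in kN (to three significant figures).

Buckling occurs about the weak axis: I_min = h·b³/12 = 164×76.7³/12 = 6.167×10^6 mm⁴ (b = 76.7 mm is the smaller dimension).
Effective length L_e = KL = 1×4.10 m = 4100 mm.
Euler critical load P_cr = π²EI/L_e² = π²×110000×6.167×10^6/4100² = 398300 N.
P_allow = P_cr/n = 398300/4.22 = 94380 N.

P_allow = 94.4 kN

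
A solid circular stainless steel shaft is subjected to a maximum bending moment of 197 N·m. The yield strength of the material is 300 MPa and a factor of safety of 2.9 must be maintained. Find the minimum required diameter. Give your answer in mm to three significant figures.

σ_allow = 300/2.9 = 103.4 MPa.
For a solid circular section σ = 32M/(πd³), so d³ = 32M/(π σ_allow) = 32×197000/(π×103.4) = 19400 mm³.
d = 26.87 mm.

d = 26.9 mm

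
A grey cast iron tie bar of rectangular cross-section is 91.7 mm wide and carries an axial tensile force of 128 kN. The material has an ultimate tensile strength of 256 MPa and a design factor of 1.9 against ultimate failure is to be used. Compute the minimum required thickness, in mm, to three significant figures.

σ_allow = 256/1.9 = 134.7 MPa.
Required area A = F/σ_allow = 128000/134.7 = 950.0 mm².
t = A/w = 950.0/91.7 = 10.36 mm.

t = 10.4 mm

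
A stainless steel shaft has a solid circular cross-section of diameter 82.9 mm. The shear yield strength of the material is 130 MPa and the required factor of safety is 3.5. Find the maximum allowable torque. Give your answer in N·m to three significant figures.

T_allow = 4150 N·m

τ_allow = 130/3.5 = 37.14 MPa.
For a solid shaft T_allow = τ_allow·πd³/16; πd³/16 = π×82.9³/16 = 111900 mm³.
T_allow = 37.14×111900 = 4.155×10^6 N·mm = 4155 N·m.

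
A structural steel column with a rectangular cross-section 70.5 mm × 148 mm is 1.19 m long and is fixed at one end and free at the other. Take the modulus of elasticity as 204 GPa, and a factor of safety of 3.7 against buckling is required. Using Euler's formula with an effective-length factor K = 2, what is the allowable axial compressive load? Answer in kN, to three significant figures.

P_allow = 415 kN

Buckling occurs about the weak axis: I_min = h·b³/12 = 148×70.5³/12 = 4.322×10^6 mm⁴ (b = 70.5 mm is the smaller dimension).
Effective length L_e = KL = 2×1.19 m = 2380 mm.
Euler critical load P_cr = π²EI/L_e² = π²×204000×4.322×10^6/2380² = 1.536×10^6 N.
P_allow = P_cr/n = 1.536×10^6/3.7 = 415200 N.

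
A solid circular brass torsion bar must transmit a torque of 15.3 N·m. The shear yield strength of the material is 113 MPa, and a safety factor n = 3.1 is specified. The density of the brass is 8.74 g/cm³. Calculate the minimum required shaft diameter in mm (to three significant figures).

d = 12.9 mm

Allowable shear stress τ_allow = 113/3.1 = 36.45 MPa.
For a solid shaft τ = 16T/(πd³), so d³ = 16T/(π τ_allow) = 16×15300/(π×36.45) = 2138 mm³.
d = (2138)^(1/3) = 12.88 mm.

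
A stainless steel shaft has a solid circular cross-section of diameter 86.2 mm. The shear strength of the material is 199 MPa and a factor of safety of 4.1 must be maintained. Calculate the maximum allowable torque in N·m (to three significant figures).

T_allow = 6100 N·m

τ_allow = 199/4.1 = 48.54 MPa.
For a solid shaft T_allow = τ_allow·πd³/16; πd³/16 = π×86.2³/16 = 125800 mm³.
T_allow = 48.54×125800 = 6.104×10^6 N·mm = 6104 N·m.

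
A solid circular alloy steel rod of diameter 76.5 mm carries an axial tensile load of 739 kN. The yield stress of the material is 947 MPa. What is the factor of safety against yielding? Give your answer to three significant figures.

n = 5.89

A = πd²/4 = 4596 mm².
σ = F/A = 739000/4596 = 160.8 MPa.
n = 947/160.8 = 5.890.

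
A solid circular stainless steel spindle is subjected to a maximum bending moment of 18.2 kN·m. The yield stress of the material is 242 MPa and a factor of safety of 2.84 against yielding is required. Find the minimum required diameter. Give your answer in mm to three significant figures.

d = 130 mm

σ_allow = 242/2.84 = 85.21 MPa.
For a solid circular section σ = 32M/(πd³), so d³ = 32M/(π σ_allow) = 32×1.8200×10^7/(π×85.21) = 2.176×10^6 mm³.
d = 129.6 mm.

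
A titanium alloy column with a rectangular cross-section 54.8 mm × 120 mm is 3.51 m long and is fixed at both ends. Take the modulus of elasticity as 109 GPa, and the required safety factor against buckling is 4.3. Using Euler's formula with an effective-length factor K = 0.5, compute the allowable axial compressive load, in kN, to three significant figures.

Buckling occurs about the weak axis: I_min = h·b³/12 = 120×54.8³/12 = 1.646×10^6 mm⁴ (b = 54.8 mm is the smaller dimension).
Effective length L_e = KL = 0.5×3.51 m = 1755 mm.
Euler critical load P_cr = π²EI/L_e² = π²×109000×1.646×10^6/1755² = 574800 N.
P_allow = P_cr/n = 574800/4.3 = 133700 N.

P_allow = 134 kN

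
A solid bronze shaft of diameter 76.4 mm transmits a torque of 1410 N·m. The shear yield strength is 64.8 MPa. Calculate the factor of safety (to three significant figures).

n = 4.02

τ = 16T/(πd³) = 16×1410000/(π×76.4³) = 16.10 MPa.
n = τ_limit/τ = 64.8/16.10 = 4.024.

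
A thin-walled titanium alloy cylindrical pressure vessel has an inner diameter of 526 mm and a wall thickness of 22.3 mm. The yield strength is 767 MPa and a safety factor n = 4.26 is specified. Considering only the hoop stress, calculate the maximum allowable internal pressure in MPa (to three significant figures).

p_allow = 15.3 MPa

σ_allow = 767/4.26 = 180.0 MPa.
σ_h = pD/(2t) → p_allow = 2σ_allow t/D = 2×180.0×22.3/526 = 15.27 MPa.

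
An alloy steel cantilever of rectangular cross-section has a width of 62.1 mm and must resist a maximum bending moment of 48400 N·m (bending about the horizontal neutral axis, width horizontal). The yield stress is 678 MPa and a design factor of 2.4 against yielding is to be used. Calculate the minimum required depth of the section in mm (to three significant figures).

σ_allow = 678/2.4 = 282.5 MPa.
For a rectangular section σ = 6M/(bh²), so h² = 6M/(b σ_allow) = 6×4.8400×10^7/(62.1×282.5) = 16550 mm².
h = 128.7 mm.

h = 129 mm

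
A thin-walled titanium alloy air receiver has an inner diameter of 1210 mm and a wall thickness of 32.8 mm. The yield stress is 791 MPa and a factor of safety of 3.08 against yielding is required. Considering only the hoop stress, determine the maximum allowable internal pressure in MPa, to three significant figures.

p_allow = 13.9 MPa

σ_allow = 791/3.08 = 256.8 MPa.
σ_h = pD/(2t) → p_allow = 2σ_allow t/D = 2×256.8×32.8/1210 = 13.92 MPa.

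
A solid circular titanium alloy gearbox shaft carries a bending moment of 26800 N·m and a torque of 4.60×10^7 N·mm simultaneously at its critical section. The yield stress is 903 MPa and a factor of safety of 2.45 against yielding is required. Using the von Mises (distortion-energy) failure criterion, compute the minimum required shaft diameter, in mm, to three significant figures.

d = 110 mm

σ_allow = σ_y/n = 903/2.45 = 368.6 MPa.
For a solid shaft σ_b = 32M/(πd³) and τ = 16T/(πd³), so the von Mises stress is σ' = (16/πd³)·√(4M²+3T²).
√(4M²+3T²) = √(4×(2.680×10^7)² + 3×(4.600×10^7)²) = 9.603×10^7 N·mm.
d³ = 16×9.603×10^7/(π×368.6) = 1.327×10^6 mm³.
d = 109.9 mm.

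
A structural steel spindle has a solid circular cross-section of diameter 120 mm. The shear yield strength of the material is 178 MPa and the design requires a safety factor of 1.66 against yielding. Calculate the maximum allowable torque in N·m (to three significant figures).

τ_allow = 178/1.66 = 107.2 MPa.
For a solid shaft T_allow = τ_allow·πd³/16; πd³/16 = π×120³/16 = 339300 mm³.
T_allow = 107.2×339300 = 3.638×10^7 N·mm = 36380 N·m.

T_allow = 36400 N·m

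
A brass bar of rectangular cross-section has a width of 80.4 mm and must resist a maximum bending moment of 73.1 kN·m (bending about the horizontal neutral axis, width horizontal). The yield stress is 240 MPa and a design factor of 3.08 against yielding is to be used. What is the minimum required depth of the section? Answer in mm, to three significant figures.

σ_allow = 240/3.08 = 77.92 MPa.
For a rectangular section σ = 6M/(bh²), so h² = 6M/(b σ_allow) = 6×7.3100×10^7/(80.4×77.92) = 70010 mm².
h = 264.6 mm.

h = 265 mm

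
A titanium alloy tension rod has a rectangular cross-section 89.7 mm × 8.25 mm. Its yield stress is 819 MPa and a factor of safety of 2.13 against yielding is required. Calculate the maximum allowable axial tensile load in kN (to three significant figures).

σ_allow = 819/2.13 = 384.5 MPa.
A = 89.7×8.25 = 740.0 mm².
F_allow = σ_allow × A = 384.5×740.0 = 284500 N.

F_allow = 285 kN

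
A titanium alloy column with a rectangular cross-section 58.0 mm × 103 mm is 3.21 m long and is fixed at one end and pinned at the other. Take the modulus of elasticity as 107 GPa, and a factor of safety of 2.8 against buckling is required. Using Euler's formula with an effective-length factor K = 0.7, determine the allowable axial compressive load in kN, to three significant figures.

Buckling occurs about the weak axis: I_min = h·b³/12 = 103×58.0³/12 = 1.675×10^6 mm⁴ (b = 58.0 mm is the smaller dimension).
Effective length L_e = KL = 0.7×3.21 m = 2247 mm.
Euler critical load P_cr = π²EI/L_e² = π²×107000×1.675×10^6/2247² = 350300 N.
P_allow = P_cr/n = 350300/2.8 = 125100 N.

P_allow = 125 kN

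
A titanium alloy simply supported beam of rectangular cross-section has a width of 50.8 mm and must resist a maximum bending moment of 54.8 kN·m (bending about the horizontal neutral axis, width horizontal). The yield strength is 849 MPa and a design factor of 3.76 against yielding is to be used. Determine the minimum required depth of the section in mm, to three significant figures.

h = 169 mm

σ_allow = 849/3.76 = 225.8 MPa.
For a rectangular section σ = 6M/(bh²), so h² = 6M/(b σ_allow) = 6×5.4800×10^7/(50.8×225.8) = 28660 mm².
h = 169.3 mm.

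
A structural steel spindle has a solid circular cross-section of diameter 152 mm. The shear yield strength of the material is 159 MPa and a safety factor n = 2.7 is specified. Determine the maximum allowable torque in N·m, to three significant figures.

τ_allow = 159/2.7 = 58.89 MPa.
For a solid shaft T_allow = τ_allow·πd³/16; πd³/16 = π×152³/16 = 689500 mm³.
T_allow = 58.89×689500 = 4.061×10^7 N·mm = 40610 N·m.

T_allow = 40600 N·m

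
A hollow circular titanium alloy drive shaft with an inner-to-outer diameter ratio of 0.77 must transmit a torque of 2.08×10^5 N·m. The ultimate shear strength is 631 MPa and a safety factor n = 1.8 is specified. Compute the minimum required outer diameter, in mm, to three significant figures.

τ_allow = 631/1.8 = 350.6 MPa.
For a hollow shaft τ = 16T/[πd_o³(1−k⁴)] with k = 0.77, so 1−k⁴ = 0.6485.
d_o³ = 16T/[π τ_allow (1−k⁴)] = 16×2.0800×10^8/(π×350.6×0.6485) = 4.660×10^6 mm³.
d_o = 167.0 mm.

d_o = 167 mm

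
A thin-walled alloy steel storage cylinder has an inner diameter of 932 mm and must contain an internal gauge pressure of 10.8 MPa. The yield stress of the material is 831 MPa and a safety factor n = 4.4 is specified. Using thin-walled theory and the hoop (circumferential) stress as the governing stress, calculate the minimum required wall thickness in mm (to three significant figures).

σ_allow = 831/4.4 = 188.9 MPa.
Hoop stress σ_h = pD/(2t), so t = pD/(2σ_allow) = 10.8×932/(2×188.9) = 26.65 mm.

t = 26.6 mm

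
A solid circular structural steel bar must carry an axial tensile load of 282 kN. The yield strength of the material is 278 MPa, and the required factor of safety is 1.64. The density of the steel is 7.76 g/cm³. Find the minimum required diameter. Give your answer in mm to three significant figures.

Allowable stress σ_allow = 278/1.64 = 169.5 MPa.
Required area A = F/σ_allow = 282000/169.5 = 1664 mm².
A = πd²/4 → d = √(4A/π) = 46.02 mm.

d = 46.0 mm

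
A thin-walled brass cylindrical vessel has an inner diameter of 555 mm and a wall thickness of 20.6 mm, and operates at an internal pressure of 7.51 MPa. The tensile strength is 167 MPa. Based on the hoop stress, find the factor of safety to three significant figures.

n = 1.65

σ_h = pD/(2t) = 7.51×555/(2×20.6) = 101.2 MPa.
n = 167/101.2 = 1.651.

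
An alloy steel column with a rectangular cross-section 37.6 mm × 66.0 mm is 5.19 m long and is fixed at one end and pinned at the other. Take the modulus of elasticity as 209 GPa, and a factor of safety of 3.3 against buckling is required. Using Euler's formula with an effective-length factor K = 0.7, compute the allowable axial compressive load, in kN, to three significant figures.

P_allow = 13.8 kN

Buckling occurs about the weak axis: I_min = h·b³/12 = 66.0×37.6³/12 = 292400 mm⁴ (b = 37.6 mm is the smaller dimension).
Effective length L_e = KL = 0.7×5.19 m = 3633 mm.
Euler critical load P_cr = π²EI/L_e² = π²×209000×292400/3633² = 45690 N.
P_allow = P_cr/n = 45690/3.3 = 13850 N.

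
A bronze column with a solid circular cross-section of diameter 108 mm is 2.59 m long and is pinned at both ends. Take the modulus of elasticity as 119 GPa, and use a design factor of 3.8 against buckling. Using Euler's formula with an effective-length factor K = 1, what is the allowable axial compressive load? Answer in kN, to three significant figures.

P_allow = 308 kN

I = πd⁴/64 = π×108⁴/64 = 6.678×10^6 mm⁴.
Effective length L_e = KL = 1×2.59 m = 2590 mm.
Euler critical load P_cr = π²EI/L_e² = π²×119000×6.678×10^6/2590² = 1.169×10^6 N.
P_allow = P_cr/n = 1.169×10^6/3.8 = 307700 N.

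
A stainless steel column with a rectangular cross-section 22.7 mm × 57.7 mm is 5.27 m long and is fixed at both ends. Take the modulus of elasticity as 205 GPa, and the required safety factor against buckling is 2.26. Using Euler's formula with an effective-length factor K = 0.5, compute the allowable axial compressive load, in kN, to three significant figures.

Buckling occurs about the weak axis: I_min = h·b³/12 = 57.7×22.7³/12 = 56240 mm⁴ (b = 22.7 mm is the smaller dimension).
Effective length L_e = KL = 0.5×5.27 m = 2635 mm.
Euler critical load P_cr = π²EI/L_e² = π²×205000×56240/2635² = 16390 N.
P_allow = P_cr/n = 16390/2.26 = 7252 N.

P_allow = 7.25 kN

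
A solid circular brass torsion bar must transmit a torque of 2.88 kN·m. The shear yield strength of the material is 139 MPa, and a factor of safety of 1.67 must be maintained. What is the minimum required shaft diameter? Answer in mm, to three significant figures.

d = 56.1 mm

Allowable shear stress τ_allow = 139/1.67 = 83.23 MPa.
For a solid shaft τ = 16T/(πd³), so d³ = 16T/(π τ_allow) = 16×2880000/(π×83.23) = 176200 mm³.
d = (176200)^(1/3) = 56.06 mm.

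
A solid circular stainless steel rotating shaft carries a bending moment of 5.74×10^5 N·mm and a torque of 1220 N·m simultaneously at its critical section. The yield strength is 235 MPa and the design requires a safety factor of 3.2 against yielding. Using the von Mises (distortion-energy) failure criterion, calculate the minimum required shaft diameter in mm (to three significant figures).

d = 55.0 mm

σ_allow = σ_y/n = 235/3.2 = 73.44 MPa.
For a solid shaft σ_b = 32M/(πd³) and τ = 16T/(πd³), so the von Mises stress is σ' = (16/πd³)·√(4M²+3T²).
√(4M²+3T²) = √(4×(574000)² + 3×(1.220×10^6)²) = 2.405×10^6 N·mm.
d³ = 16×2.405×10^6/(π×73.44) = 166800 mm³.
d = 55.04 mm.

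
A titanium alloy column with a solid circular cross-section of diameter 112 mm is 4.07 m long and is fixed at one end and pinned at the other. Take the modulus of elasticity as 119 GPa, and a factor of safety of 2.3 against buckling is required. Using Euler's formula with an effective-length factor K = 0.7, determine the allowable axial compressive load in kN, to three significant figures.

P_allow = 486 kN

I = πd⁴/64 = π×112⁴/64 = 7.724×10^6 mm⁴.
Effective length L_e = KL = 0.7×4.07 m = 2849 mm.
Euler critical load P_cr = π²EI/L_e² = π²×119000×7.724×10^6/2849² = 1.118×10^6 N.
P_allow = P_cr/n = 1.118×10^6/2.3 = 485900 N.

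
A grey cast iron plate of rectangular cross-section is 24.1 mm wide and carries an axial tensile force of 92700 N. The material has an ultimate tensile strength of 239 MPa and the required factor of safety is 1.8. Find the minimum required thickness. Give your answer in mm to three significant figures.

t = 29.0 mm

σ_allow = 239/1.8 = 132.8 MPa.
Required area A = F/σ_allow = 92700/132.8 = 698.2 mm².
t = A/w = 698.2/24.1 = 28.97 mm.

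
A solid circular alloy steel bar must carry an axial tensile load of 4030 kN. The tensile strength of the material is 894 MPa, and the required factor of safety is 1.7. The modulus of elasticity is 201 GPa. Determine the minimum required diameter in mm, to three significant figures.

Allowable stress σ_allow = 894/1.7 = 525.9 MPa.
Required area A = F/σ_allow = 4030000/525.9 = 7663 mm².
A = πd²/4 → d = √(4A/π) = 98.78 mm.

d = 98.8 mm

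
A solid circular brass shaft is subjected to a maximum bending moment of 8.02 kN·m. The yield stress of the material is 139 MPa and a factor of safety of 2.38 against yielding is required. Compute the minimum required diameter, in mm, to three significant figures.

σ_allow = 139/2.38 = 58.40 MPa.
For a solid circular section σ = 32M/(πd³), so d³ = 32M/(π σ_allow) = 32×8020000/(π×58.40) = 1.399×10^6 mm³.
d = 111.8 mm.

d = 112 mm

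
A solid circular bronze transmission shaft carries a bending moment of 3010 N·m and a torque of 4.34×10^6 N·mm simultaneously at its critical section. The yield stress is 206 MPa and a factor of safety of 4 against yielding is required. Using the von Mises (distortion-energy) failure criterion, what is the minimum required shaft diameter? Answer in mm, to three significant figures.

d = 98.4 mm

σ_allow = σ_y/n = 206/4 = 51.50 MPa.
For a solid shaft σ_b = 32M/(πd³) and τ = 16T/(πd³), so the von Mises stress is σ' = (16/πd³)·√(4M²+3T²).
√(4M²+3T²) = √(4×(3.010×10^6)² + 3×(4.340×10^6)²) = 9.631×10^6 N·mm.
d³ = 16×9.631×10^6/(π×51.50) = 952400 mm³.
d = 98.39 mm.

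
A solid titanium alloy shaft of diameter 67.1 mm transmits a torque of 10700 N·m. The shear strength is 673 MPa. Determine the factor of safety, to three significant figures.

n = 3.73

τ = 16T/(πd³) = 16×1.0700×10^7/(π×67.1³) = 180.4 MPa.
n = τ_limit/τ = 673/180.4 = 3.731.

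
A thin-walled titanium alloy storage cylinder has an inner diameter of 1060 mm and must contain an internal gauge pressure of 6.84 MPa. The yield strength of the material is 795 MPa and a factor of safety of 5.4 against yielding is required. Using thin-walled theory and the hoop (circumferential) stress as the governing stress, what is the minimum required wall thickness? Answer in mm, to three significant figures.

t = 24.6 mm

σ_allow = 795/5.4 = 147.2 MPa.
Hoop stress σ_h = pD/(2t), so t = pD/(2σ_allow) = 6.84×1060/(2×147.2) = 24.62 mm.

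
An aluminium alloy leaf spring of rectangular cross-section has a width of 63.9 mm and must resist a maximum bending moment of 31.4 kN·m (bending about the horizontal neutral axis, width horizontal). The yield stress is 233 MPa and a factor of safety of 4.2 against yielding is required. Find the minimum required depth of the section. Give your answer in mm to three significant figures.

σ_allow = 233/4.2 = 55.48 MPa.
For a rectangular section σ = 6M/(bh²), so h² = 6M/(b σ_allow) = 6×3.1400×10^7/(63.9×55.48) = 53150 mm².
h = 230.5 mm.

h = 231 mm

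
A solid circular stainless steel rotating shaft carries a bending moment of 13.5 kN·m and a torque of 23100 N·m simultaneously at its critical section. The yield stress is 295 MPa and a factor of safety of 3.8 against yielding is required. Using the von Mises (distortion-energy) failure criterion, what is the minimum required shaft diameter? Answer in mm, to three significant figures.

σ_allow = σ_y/n = 295/3.8 = 77.63 MPa.
For a solid shaft σ_b = 32M/(πd³) and τ = 16T/(πd³), so the von Mises stress is σ' = (16/πd³)·√(4M²+3T²).
√(4M²+3T²) = √(4×(1.350×10^7)² + 3×(2.310×10^7)²) = 4.827×10^7 N·mm.
d³ = 16×4.827×10^7/(π×77.63) = 3.167×10^6 mm³.
d = 146.8 mm.

d = 147 mm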